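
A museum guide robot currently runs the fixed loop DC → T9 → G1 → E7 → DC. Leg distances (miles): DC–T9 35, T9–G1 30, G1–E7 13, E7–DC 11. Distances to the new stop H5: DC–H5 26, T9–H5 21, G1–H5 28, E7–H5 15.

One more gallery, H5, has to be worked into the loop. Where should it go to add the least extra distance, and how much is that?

+12 miles — insert H5 between DC and T9.

Insertion cost between consecutive stops i–j is d(i,H5) + d(H5,j) − d(i,j):
  between DC and T9: 26 + 21 − 35 = 12
  between T9 and G1: 21 + 28 − 30 = 19
  between G1 and E7: 28 + 15 − 13 = 30
  between E7 and DC: 15 + 26 − 11 = 30
Cheapest insertion is between DC and T9, adding 12.
New total = 89 + 12 = 101.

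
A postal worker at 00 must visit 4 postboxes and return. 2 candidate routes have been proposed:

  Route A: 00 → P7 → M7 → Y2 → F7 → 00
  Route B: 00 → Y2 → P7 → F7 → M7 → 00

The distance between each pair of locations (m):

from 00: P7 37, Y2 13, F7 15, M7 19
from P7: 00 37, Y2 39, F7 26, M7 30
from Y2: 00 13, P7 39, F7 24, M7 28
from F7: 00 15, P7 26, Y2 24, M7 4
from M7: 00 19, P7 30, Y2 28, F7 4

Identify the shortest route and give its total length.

101 m — Route B is the shortest.

Route A: 37 + 30 + 28 + 24 + 15 = 134
Route B: 13 + 39 + 26 + 4 + 19 = 101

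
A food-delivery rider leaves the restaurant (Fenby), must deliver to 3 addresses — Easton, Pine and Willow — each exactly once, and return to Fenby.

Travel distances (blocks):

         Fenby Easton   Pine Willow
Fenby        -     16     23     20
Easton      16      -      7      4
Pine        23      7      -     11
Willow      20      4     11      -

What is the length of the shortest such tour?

There are 3 distinct closed tours to check (reversals are equivalent).
Fenby - Easton - Pine - Willow - Fenby: 16+7+11+20 = 54
Fenby - Easton - Willow - Pine - Fenby: 16+4+11+23 = 54
Fenby - Pine - Easton - Willow - Fenby: 23+7+4+20 = 54
The minimum is 54.
One optimal route: Fenby → Easton → Pine → Willow → Fenby (or its reverse).

Shortest round trip = 54 blocks.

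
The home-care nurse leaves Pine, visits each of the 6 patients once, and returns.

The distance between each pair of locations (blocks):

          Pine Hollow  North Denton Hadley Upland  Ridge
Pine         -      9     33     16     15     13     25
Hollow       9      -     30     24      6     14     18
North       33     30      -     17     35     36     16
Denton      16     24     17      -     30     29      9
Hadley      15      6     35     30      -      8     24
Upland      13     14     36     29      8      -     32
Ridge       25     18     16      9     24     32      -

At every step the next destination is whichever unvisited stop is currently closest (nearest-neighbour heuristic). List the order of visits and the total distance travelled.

110 blocks along Pine → Hollow → Hadley → Upland → Denton → Ridge → North → Pine.

At Pine the remaining stops are Hollow 9, Upland 13, Hadley 15, Denton 16, Ridge 25, North 33; go to Hollow.
At Hollow the remaining stops are Hadley 6, Upland 14, Ridge 18, Denton 24, North 30; go to Hadley.
At Hadley the remaining stops are Upland 8, Ridge 24, Denton 30, North 35; go to Upland.
At Upland the remaining stops are Denton 29, Ridge 32, North 36; go to Denton.
At Denton the remaining stops are Ridge 9, North 17; go to Ridge.
At Ridge the remaining stops are North 16; go to North.
Return North→Pine: 33.
Total = 9 + 6 + 8 + 29 + 9 + 16 + 33 = 110.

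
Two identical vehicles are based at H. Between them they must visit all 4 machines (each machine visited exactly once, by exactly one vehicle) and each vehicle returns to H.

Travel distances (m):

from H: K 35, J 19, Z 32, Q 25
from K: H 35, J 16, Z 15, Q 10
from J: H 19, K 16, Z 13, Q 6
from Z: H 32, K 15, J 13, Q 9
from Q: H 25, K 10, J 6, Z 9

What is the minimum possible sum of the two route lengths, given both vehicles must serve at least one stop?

120 m — the smallest possible combined total.

Check every non-empty split of the stops between the two vehicles; for each half take its own optimal tour:
  {K} + {J, Z, Q}: 70 + 66 = 136
  {J} + {K, Z, Q}: 38 + 82 = 120
  {K, J} + {Z, Q}: 70 + 66 = 136
  {Z} + {K, J, Q}: 64 + 70 = 134
  {K, Z} + {J, Q}: 82 + 50 = 132
  {J, Z} + {K, Q}: 64 + 70 = 134
  … (7 splits in total)
Best: vehicle 1 H → J → H = 38; vehicle 2 H → Z → K → Q → H = 82; combined 120.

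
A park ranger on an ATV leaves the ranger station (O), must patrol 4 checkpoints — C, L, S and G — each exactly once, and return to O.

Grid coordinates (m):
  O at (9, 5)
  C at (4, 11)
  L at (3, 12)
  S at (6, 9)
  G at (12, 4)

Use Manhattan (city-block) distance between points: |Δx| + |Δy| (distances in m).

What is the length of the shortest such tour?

Shortest round trip = 34 m.

O→C→L→S→G→O: 11+2+6+11+4 = 34
O→C→L→G→S→O: 11+2+17+11+7 = 48
O→C→S→L→G→O: 11+4+6+17+4 = 42
O→C→S→G→L→O: 11+4+11+17+13 = 56
O→C→G→L→S→O: 11+15+17+6+7 = 56
O→C→G→S→L→O: 11+15+11+6+13 = 56
O→L→C→S→G→O: 13+2+4+11+4 = 34
O→L→C→G→S→O: 13+2+15+11+7 = 48
O→L→S→C→G→O: 13+6+4+15+4 = 42
O→L→G→C→S→O: 13+17+15+4+7 = 56
O→S→C→L→G→O: 7+4+2+17+4 = 34
O→S→L→C→G→O: 7+6+2+15+4 = 34
The minimum is 34.
One optimal route: O → C → L → S → G → O (or its reverse).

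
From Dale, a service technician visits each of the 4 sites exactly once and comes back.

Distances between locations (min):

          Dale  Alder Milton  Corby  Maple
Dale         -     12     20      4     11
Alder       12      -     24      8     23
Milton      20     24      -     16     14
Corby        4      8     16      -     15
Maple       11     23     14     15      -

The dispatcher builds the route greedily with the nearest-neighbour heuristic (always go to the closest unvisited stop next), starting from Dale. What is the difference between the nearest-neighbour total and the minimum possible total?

Dale: Corby=4, Maple=11, Alder=12, Milton=20 ⇒ Corby
Corby: Alder=8, Maple=15, Milton=16 ⇒ Alder
Alder: Maple=23, Milton=24 ⇒ Maple
Maple: Milton=14 ⇒ Milton
NN route Dale → Corby → Alder → Maple → Milton → Dale costs 69.
Optimal: Dale → Alder → Corby → Milton → Maple → Dale costs 61 (by enumerating all 12 distinct tours).
Excess = 69 − 61 = 8.

Excess over optimum: 8 min.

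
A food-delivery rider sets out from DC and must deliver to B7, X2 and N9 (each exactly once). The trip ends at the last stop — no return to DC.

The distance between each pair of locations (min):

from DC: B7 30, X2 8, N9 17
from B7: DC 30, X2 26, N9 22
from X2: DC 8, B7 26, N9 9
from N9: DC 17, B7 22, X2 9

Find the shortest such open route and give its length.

There are 3! = 6 possible orderings.
DC → B7 → X2 → N9: 30+26+9 = 65
DC → B7 → N9 → X2: 30+22+9 = 61
DC → X2 → B7 → N9: 8+26+22 = 56
DC → X2 → N9 → B7: 8+9+22 = 39
DC → N9 → B7 → X2: 17+22+26 = 65
DC → N9 → X2 → B7: 17+9+26 = 52
The minimum is 39.
One shortest path: DC → X2 → N9 → B7.

39 min — the minimum one-way total.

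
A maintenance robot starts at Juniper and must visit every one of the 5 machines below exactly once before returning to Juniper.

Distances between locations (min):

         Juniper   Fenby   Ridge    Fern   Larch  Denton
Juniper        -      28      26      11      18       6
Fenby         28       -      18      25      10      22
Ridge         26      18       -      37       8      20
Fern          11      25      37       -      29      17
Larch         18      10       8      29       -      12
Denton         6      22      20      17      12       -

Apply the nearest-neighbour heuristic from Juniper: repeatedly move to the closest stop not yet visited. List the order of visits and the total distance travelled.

From Juniper: distances to unvisited — Denton=6, Fern=11, Larch=18, Ridge=26, Fenby=28. Nearest is Denton (6).
From Denton: distances to unvisited — Larch=12, Fern=17, Ridge=20, Fenby=22. Nearest is Larch (12).
From Larch: distances to unvisited — Ridge=8, Fenby=10, Fern=29. Nearest is Ridge (8).
From Ridge: distances to unvisited — Fenby=18, Fern=37. Nearest is Fenby (18).
From Fenby: distances to unvisited — Fern=25. Nearest is Fern (25).
Return Fern→Juniper: 11.
Total = 6 + 12 + 8 + 18 + 25 + 11 = 80.

Nearest-neighbour total = 80 min; route Juniper → Denton → Larch → Ridge → Fenby → Fern → Juniper.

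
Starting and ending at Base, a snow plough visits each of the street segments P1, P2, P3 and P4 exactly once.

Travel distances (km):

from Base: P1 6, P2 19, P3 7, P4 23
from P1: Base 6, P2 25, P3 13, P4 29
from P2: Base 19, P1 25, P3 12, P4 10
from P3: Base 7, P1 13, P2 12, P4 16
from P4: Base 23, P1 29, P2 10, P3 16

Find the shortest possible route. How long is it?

With 4 stops there are 4!/2 = 12 distinct round trips (a route and its reverse cost the same).
Base-P1-P2-P3-P4-Base: 6+25+12+16+23 = 82
Base-P1-P2-P4-P3-Base: 6+25+10+16+7 = 64
Base-P1-P3-P2-P4-Base: 6+13+12+10+23 = 64
Base-P1-P3-P4-P2-Base: 6+13+16+10+19 = 64
Base-P1-P4-P2-P3-Base: 6+29+10+12+7 = 64
Base-P1-P4-P3-P2-Base: 6+29+16+12+19 = 82
Base-P2-P1-P3-P4-Base: 19+25+13+16+23 = 96
Base-P2-P1-P4-P3-Base: 19+25+29+16+7 = 96
Base-P2-P3-P1-P4-Base: 19+12+13+29+23 = 96
Base-P2-P4-P1-P3-Base: 19+10+29+13+7 = 78
Base-P3-P1-P2-P4-Base: 7+13+25+10+23 = 78
Base-P3-P2-P1-P4-Base: 7+12+25+29+23 = 96
The minimum is 64.
One optimal route: Base → P1 → P2 → P4 → P3 → Base (or its reverse).

64 km — the shortest possible round trip.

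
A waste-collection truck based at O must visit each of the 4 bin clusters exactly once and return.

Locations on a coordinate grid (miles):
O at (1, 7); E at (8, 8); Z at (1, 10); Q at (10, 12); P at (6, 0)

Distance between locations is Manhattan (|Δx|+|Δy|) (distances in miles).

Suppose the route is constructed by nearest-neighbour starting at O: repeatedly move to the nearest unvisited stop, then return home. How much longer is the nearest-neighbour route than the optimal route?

O: Z=3, E=8, P=12, Q=14 ⇒ Z
Z: E=9, Q=11, P=15 ⇒ E
E: Q=6, P=10 ⇒ Q
Q: P=16 ⇒ P
NN route O → Z → E → Q → P → O costs 46.
Optimal: O → Z → Q → E → P → O costs 42 (by enumerating all 12 distinct tours).
Excess = 46 − 42 = 4.

4 miles longer than the optimal tour.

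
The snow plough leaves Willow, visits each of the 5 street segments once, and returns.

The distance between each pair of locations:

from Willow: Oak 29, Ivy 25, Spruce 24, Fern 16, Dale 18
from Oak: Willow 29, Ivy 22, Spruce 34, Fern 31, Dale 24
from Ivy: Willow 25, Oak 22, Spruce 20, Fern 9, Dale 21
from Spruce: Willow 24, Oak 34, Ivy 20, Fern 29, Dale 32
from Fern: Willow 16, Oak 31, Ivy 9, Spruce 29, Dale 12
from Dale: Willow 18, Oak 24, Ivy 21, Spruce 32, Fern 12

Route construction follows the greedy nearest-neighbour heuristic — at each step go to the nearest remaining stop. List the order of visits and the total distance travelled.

Nearest-neighbour total = 130; route Willow → Fern → Ivy → Spruce → Dale → Oak → Willow.

At Willow the remaining stops are Fern 16, Dale 18, Spruce 24, Ivy 25, Oak 29; go to Fern.
At Fern the remaining stops are Ivy 9, Dale 12, Spruce 29, Oak 31; go to Ivy.
At Ivy the remaining stops are Spruce 20, Dale 21, Oak 22; go to Spruce.
At Spruce the remaining stops are Dale 32, Oak 34; go to Dale.
At Dale the remaining stops are Oak 24; go to Oak.
Return Oak→Willow: 29.
Total = 16 + 9 + 20 + 32 + 24 + 29 = 130.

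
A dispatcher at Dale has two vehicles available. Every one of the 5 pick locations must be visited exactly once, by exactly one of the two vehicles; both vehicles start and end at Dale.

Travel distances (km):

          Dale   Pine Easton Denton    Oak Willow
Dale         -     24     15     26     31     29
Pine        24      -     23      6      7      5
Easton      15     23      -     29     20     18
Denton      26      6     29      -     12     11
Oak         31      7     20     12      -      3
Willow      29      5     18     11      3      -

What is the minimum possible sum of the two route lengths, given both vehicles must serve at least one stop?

100 km — the smallest possible combined total.

Try each way of splitting the stops between the two vehicles (each non-empty) and, for each split, find the best tour for each vehicle:
  {Pine} + {Easton, Denton, Oak, Willow}: 48 + 74 = 122
  {Easton} + {Pine, Denton, Oak, Willow}: 30 + 70 = 100
  {Pine, Easton} + {Denton, Oak, Willow}: 62 + 70 = 132
  {Denton} + {Pine, Easton, Oak, Willow}: 52 + 67 = 119
  {Pine, Denton} + {Easton, Oak, Willow}: 56 + 67 = 123
  {Easton, Denton} + {Pine, Oak, Willow}: 70 + 63 = 133
  … (15 splits in total)
Best: vehicle 1 Dale → Easton → Dale = 30; vehicle 2 Dale → Pine → Willow → Oak → Denton → Dale = 70; combined 100.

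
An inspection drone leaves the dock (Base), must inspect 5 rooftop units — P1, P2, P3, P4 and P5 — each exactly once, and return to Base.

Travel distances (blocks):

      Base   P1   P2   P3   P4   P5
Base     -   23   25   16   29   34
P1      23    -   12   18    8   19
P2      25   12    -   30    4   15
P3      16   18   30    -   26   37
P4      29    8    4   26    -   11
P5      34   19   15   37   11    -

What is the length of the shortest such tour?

Minimum total distance: 93 blocks.

There are 60 distinct closed tours to check (reversals are equivalent).
Base → P1 → P2 → P3 → P4 → P5 → Base: 23+12+30+26+11+34 = 136
Base → P1 → P2 → P3 → P5 → P4 → Base: 23+12+30+37+11+29 = 142
Base → P1 → P2 → P4 → P3 → P5 → Base: 23+12+4+26+37+34 = 136
Base → P1 → P2 → P4 → P5 → P3 → Base: 23+12+4+11+37+16 = 103
Base → P1 → P2 → P5 → P3 → P4 → Base: 23+12+15+37+26+29 = 142
Base → P1 → P2 → P5 → P4 → P3 → Base: 23+12+15+11+26+16 = 103
Base → P1 → P3 → P2 → P4 → P5 → Base: 23+18+30+4+11+34 = 120
Base → P1 → P3 → P2 → P5 → P4 → Base: 23+18+30+15+11+29 = 126
Base → P1 → P3 → P4 → P2 → P5 → Base: 23+18+26+4+15+34 = 120
Base → P1 → P3 → P4 → P5 → P2 → Base: 23+18+26+11+15+25 = 118
Base → P1 → P3 → P5 → P2 → P4 → Base: 23+18+37+15+4+29 = 126
Base → P1 → P3 → P5 → P4 → P2 → Base: 23+18+37+11+4+25 = 118
Base → P1 → P4 → P2 → P3 → P5 → Base: 23+8+4+30+37+34 = 136
Base → P1 → P4 → P2 → P5 → P3 → Base: 23+8+4+15+37+16 = 103
… (46 more)
Base → P2 → P4 → P5 → P1 → P3 → Base: 25+4+11+19+18+16 = 93  ← best
The minimum is 93.
One optimal route: Base → P2 → P4 → P5 → P1 → P3 → Base (or its reverse).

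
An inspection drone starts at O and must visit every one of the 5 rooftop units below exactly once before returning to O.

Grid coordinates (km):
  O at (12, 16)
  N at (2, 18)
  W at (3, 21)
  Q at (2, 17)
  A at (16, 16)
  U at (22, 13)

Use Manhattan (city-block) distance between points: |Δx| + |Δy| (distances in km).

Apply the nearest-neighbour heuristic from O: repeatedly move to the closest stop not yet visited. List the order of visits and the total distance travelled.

Nearest-neighbour total = 56 km; route O → A → U → Q → N → W → O.

At O the remaining stops are A 4, Q 11, N 12, U 13, W 14; go to A.
At A the remaining stops are U 9, Q 15, N 16, W 18; go to U.
At U the remaining stops are Q 24, N 25, W 27; go to Q.
At Q the remaining stops are N 1, W 5; go to N.
At N the remaining stops are W 4; go to W.
Return W→O: 14.
Total = 4 + 9 + 24 + 1 + 4 + 14 = 56.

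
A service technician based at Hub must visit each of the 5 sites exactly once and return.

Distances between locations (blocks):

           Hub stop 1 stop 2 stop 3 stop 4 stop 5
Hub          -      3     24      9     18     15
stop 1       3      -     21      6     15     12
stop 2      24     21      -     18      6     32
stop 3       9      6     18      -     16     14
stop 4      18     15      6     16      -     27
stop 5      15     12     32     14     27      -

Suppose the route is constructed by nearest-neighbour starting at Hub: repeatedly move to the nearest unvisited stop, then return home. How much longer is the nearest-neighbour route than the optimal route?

Excess over optimum: 9 blocks.

Hub: stop 1=3, stop 3=9, stop 5=15, stop 4=18, stop 2=24 ⇒ stop 1
stop 1: stop 3=6, stop 5=12, stop 4=15, stop 2=21 ⇒ stop 3
stop 3: stop 5=14, stop 4=16, stop 2=18 ⇒ stop 5
stop 5: stop 4=27, stop 2=32 ⇒ stop 4
stop 4: stop 2=6 ⇒ stop 2
NN route Hub → stop 1 → stop 3 → stop 5 → stop 4 → stop 2 → Hub costs 80.
Optimal: Hub → stop 1 → stop 4 → stop 2 → stop 3 → stop 5 → Hub costs 71 (by enumerating all 60 distinct tours).
Excess = 80 − 71 = 9.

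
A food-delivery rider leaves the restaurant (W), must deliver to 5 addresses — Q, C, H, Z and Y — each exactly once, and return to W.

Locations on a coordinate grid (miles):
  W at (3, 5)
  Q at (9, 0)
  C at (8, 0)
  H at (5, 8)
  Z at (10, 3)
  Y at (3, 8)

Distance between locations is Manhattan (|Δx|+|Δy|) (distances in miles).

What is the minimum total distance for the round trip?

With 5 stops there are 5!/2 = 60 distinct round trips (a route and its reverse cost the same).
W-Q-C-H-Z-Y-W: 11+1+11+10+12+3 = 48
W-Q-C-H-Y-Z-W: 11+1+11+2+12+9 = 46
W-Q-C-Z-H-Y-W: 11+1+5+10+2+3 = 32
W-Q-C-Z-Y-H-W: 11+1+5+12+2+5 = 36
W-Q-C-Y-H-Z-W: 11+1+13+2+10+9 = 46
W-Q-C-Y-Z-H-W: 11+1+13+12+10+5 = 52
W-Q-H-C-Z-Y-W: 11+12+11+5+12+3 = 54
W-Q-H-C-Y-Z-W: 11+12+11+13+12+9 = 68
W-Q-H-Z-C-Y-W: 11+12+10+5+13+3 = 54
W-Q-H-Z-Y-C-W: 11+12+10+12+13+10 = 68
W-Q-H-Y-C-Z-W: 11+12+2+13+5+9 = 52
W-Q-H-Y-Z-C-W: 11+12+2+12+5+10 = 52
W-Q-Z-C-H-Y-W: 11+4+5+11+2+3 = 36
W-Q-Z-C-Y-H-W: 11+4+5+13+2+5 = 40
… (46 more)
W-C-Q-Z-H-Y-W: 10+1+4+10+2+3 = 30  ← best
The minimum is 30.
One optimal route: W → C → Q → Z → H → Y → W (or its reverse).

Minimum total distance: 30 miles.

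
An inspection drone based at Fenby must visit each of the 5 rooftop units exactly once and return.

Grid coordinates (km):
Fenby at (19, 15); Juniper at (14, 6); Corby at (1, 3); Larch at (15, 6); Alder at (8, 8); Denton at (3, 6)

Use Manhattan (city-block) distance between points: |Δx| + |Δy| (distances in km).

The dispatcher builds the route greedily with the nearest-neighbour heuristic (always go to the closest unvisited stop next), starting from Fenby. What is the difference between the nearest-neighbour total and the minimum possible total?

Fenby: Larch=13, Juniper=14, Alder=18, Denton=25, Corby=30 ⇒ Larch
Larch: Juniper=1, Alder=9, Denton=12, Corby=17 ⇒ Juniper
Juniper: Alder=8, Denton=11, Corby=16 ⇒ Alder
Alder: Denton=7, Corby=12 ⇒ Denton
Denton: Corby=5 ⇒ Corby
NN route Fenby → Larch → Juniper → Alder → Denton → Corby → Fenby costs 64.
Optimal: Fenby → Larch → Juniper → Corby → Denton → Alder → Fenby costs 60 (by enumerating all 60 distinct tours).
Excess = 64 − 60 = 4.

The nearest-neighbour route is 4 km longer than optimal.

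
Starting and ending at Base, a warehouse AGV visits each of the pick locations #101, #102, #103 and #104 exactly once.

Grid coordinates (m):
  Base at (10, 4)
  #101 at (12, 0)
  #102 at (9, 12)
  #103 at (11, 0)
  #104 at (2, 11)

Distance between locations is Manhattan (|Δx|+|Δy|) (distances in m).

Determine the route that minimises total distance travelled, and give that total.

There are 12 distinct closed tours to check (reversals are equivalent).
Base→#101→#102→#103→#104→Base: 6+15+14+20+15 = 70
Base→#101→#102→#104→#103→Base: 6+15+8+20+5 = 54
Base→#101→#103→#102→#104→Base: 6+1+14+8+15 = 44
Base→#101→#103→#104→#102→Base: 6+1+20+8+9 = 44
Base→#101→#104→#102→#103→Base: 6+21+8+14+5 = 54
Base→#101→#104→#103→#102→Base: 6+21+20+14+9 = 70
Base→#102→#101→#103→#104→Base: 9+15+1+20+15 = 60
Base→#102→#101→#104→#103→Base: 9+15+21+20+5 = 70
Base→#102→#103→#101→#104→Base: 9+14+1+21+15 = 60
Base→#102→#104→#101→#103→Base: 9+8+21+1+5 = 44
Base→#103→#101→#102→#104→Base: 5+1+15+8+15 = 44
Base→#103→#102→#101→#104→Base: 5+14+15+21+15 = 70
The minimum is 44.
One optimal route: Base → #101 → #103 → #102 → #104 → Base (or its reverse).

Shortest round trip = 44 m.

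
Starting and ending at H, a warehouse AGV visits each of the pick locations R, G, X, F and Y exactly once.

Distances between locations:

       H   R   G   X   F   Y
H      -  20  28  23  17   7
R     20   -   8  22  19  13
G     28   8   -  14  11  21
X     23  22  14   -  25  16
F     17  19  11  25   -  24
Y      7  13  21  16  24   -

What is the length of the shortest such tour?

With 5 stops there are 5!/2 = 60 distinct round trips (a route and its reverse cost the same).
H→R→G→X→F→Y→H: 20+8+14+25+24+7 = 98
H→R→G→X→Y→F→H: 20+8+14+16+24+17 = 99
H→R→G→F→X→Y→H: 20+8+11+25+16+7 = 87
H→R→G→F→Y→X→H: 20+8+11+24+16+23 = 102
H→R→G→Y→X→F→H: 20+8+21+16+25+17 = 107
H→R→G→Y→F→X→H: 20+8+21+24+25+23 = 121
H→R→X→G→F→Y→H: 20+22+14+11+24+7 = 98
H→R→X→G→Y→F→H: 20+22+14+21+24+17 = 118
H→R→X→F→G→Y→H: 20+22+25+11+21+7 = 106
H→R→X→F→Y→G→H: 20+22+25+24+21+28 = 140
H→R→X→Y→G→F→H: 20+22+16+21+11+17 = 107
H→R→X→Y→F→G→H: 20+22+16+24+11+28 = 121
H→R→F→G→X→Y→H: 20+19+11+14+16+7 = 87
H→R→F→G→Y→X→H: 20+19+11+21+16+23 = 110
… (46 more)
H→F→R→G→X→Y→H: 17+19+8+14+16+7 = 81  ← best
The minimum is 81.
One optimal route: H → F → R → G → X → Y → H (or its reverse).

81 — the shortest possible round trip.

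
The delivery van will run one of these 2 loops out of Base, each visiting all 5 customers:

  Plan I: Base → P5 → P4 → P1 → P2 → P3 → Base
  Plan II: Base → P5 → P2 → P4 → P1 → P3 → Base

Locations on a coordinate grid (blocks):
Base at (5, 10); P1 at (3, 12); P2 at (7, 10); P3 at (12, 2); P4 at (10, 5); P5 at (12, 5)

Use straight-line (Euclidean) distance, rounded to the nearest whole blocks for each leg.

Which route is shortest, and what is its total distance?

Plan I: 9 + 2 + 10 + 4 + 9 + 11 = 45
Plan II: 9 + 7 + 6 + 10 + 13 + 11 = 56

45 blocks — Plan I is the shortest.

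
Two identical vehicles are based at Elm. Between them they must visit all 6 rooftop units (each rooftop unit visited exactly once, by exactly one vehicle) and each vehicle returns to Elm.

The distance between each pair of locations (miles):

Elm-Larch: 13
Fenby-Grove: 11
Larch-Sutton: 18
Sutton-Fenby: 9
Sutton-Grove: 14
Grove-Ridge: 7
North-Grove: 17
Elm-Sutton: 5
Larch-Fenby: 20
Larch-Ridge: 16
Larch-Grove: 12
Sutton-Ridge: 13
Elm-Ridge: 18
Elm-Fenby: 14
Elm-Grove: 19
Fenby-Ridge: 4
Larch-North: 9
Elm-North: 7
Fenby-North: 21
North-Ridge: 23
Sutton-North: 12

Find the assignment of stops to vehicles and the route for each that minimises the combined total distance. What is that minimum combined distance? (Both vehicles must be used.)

Minimum combined distance: 63 miles.

Try each way of splitting the stops between the two vehicles (each non-empty) and, for each split, find the best tour for each vehicle:
  {Larch} + {Sutton, Fenby, North, Grove, Ridge}: 26 + 49 = 75
  {Sutton} + {Larch, Fenby, North, Grove, Ridge}: 10 + 53 = 63
  {Larch, Sutton} + {Fenby, North, Grove, Ridge}: 36 + 49 = 85
  {Fenby} + {Larch, Sutton, North, Grove, Ridge}: 28 + 53 = 81
  {Larch, Fenby} + {Sutton, North, Grove, Ridge}: 47 + 49 = 96
  {Sutton, Fenby} + {Larch, North, Grove, Ridge}: 28 + 53 = 81
  … (31 splits in total)
Best: vehicle 1 Elm → Sutton → Elm = 10; vehicle 2 Elm → Fenby → Ridge → Grove → Larch → North → Elm = 53; combined 63.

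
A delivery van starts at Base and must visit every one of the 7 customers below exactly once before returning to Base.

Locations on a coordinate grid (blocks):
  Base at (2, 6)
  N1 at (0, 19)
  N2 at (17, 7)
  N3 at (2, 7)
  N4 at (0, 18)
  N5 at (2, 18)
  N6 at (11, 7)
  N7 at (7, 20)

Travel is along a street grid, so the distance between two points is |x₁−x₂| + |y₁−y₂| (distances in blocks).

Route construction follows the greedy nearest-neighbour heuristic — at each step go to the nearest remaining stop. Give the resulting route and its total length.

Total distance 64 blocks via the nearest-neighbour route Base → N3 → N6 → N2 → N7 → N5 → N4 → N1 → Base.

From Base: distances to unvisited — N3=1, N6=10, N5=12, N4=14, N1=15, N2=16, N7=19. Nearest is N3 (1).
From N3: distances to unvisited — N6=9, N5=11, N4=13, N1=14, N2=15, N7=18. Nearest is N6 (9).
From N6: distances to unvisited — N2=6, N7=17, N5=20, N4=22, N1=23. Nearest is N2 (6).
From N2: distances to unvisited — N7=23, N5=26, N4=28, N1=29. Nearest is N7 (23).
From N7: distances to unvisited — N5=7, N1=8, N4=9. Nearest is N5 (7).
From N5: distances to unvisited — N4=2, N1=3. Nearest is N4 (2).
From N4: distances to unvisited — N1=1. Nearest is N1 (1).
Return N1→Base: 15.
Total = 1 + 9 + 6 + 23 + 7 + 2 + 1 + 15 = 64.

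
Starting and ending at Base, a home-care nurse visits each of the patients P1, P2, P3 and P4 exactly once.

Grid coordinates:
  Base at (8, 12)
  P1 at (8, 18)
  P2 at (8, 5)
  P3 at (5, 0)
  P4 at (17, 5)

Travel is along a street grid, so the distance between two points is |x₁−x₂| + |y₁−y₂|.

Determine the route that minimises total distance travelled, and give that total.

Minimum total distance: 60.

With 4 stops there are 4!/2 = 12 distinct round trips (a route and its reverse cost the same).
Base-P1-P2-P3-P4-Base: 6+13+8+17+16 = 60
Base-P1-P2-P4-P3-Base: 6+13+9+17+15 = 60
Base-P1-P3-P2-P4-Base: 6+21+8+9+16 = 60
Base-P1-P3-P4-P2-Base: 6+21+17+9+7 = 60
Base-P1-P4-P2-P3-Base: 6+22+9+8+15 = 60
Base-P1-P4-P3-P2-Base: 6+22+17+8+7 = 60
Base-P2-P1-P3-P4-Base: 7+13+21+17+16 = 74
Base-P2-P1-P4-P3-Base: 7+13+22+17+15 = 74
Base-P2-P3-P1-P4-Base: 7+8+21+22+16 = 74
Base-P2-P4-P1-P3-Base: 7+9+22+21+15 = 74
Base-P3-P1-P2-P4-Base: 15+21+13+9+16 = 74
Base-P3-P2-P1-P4-Base: 15+8+13+22+16 = 74
The minimum is 60.
One optimal route: Base → P1 → P2 → P3 → P4 → Base (or its reverse).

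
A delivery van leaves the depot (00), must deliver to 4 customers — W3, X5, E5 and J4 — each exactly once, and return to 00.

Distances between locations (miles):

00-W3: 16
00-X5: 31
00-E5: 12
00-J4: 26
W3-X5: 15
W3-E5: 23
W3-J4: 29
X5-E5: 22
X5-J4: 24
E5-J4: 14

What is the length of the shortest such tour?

81 miles — the shortest possible round trip.

With 4 stops there are 4!/2 = 12 distinct round trips (a route and its reverse cost the same).
00 → W3 → X5 → E5 → J4 → 00: 16+15+22+14+26 = 93
00 → W3 → X5 → J4 → E5 → 00: 16+15+24+14+12 = 81
00 → W3 → E5 → X5 → J4 → 00: 16+23+22+24+26 = 111
00 → W3 → E5 → J4 → X5 → 00: 16+23+14+24+31 = 108
00 → W3 → J4 → X5 → E5 → 00: 16+29+24+22+12 = 103
00 → W3 → J4 → E5 → X5 → 00: 16+29+14+22+31 = 112
00 → X5 → W3 → E5 → J4 → 00: 31+15+23+14+26 = 109
00 → X5 → W3 → J4 → E5 → 00: 31+15+29+14+12 = 101
00 → X5 → E5 → W3 → J4 → 00: 31+22+23+29+26 = 131
00 → X5 → J4 → W3 → E5 → 00: 31+24+29+23+12 = 119
00 → E5 → W3 → X5 → J4 → 00: 12+23+15+24+26 = 100
00 → E5 → X5 → W3 → J4 → 00: 12+22+15+29+26 = 104
The minimum is 81.
One optimal route: 00 → W3 → X5 → J4 → E5 → 00 (or its reverse).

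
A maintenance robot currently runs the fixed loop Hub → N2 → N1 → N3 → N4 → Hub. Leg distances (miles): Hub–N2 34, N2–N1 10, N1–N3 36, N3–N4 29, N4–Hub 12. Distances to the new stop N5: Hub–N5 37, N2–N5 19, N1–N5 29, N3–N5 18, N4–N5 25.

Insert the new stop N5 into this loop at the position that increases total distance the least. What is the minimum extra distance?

Minimum extra distance: 11 miles, inserting N5 between N1 and N3.

Insertion cost between consecutive stops i–j is d(i,N5) + d(N5,j) − d(i,j):
  between Hub and N2: 37 + 19 − 34 = 22
  between N2 and N1: 19 + 29 − 10 = 38
  between N1 and N3: 29 + 18 − 36 = 11
  between N3 and N4: 18 + 25 − 29 = 14
  between N4 and Hub: 25 + 37 − 12 = 50
Cheapest insertion is between N1 and N3, adding 11.
New total = 121 + 11 = 132.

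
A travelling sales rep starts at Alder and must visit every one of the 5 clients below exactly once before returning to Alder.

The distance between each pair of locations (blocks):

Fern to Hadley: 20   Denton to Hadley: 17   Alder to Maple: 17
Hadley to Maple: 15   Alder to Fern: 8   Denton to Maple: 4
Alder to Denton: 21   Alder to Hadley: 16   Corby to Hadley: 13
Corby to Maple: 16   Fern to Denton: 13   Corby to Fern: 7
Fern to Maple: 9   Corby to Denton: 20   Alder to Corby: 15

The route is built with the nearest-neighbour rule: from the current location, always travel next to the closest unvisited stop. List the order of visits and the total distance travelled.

Total distance 68 blocks via the nearest-neighbour route Alder → Fern → Corby → Hadley → Maple → Denton → Alder.

From Alder: distances to unvisited — Fern=8, Corby=15, Hadley=16, Maple=17, Denton=21. Nearest is Fern (8).
From Fern: distances to unvisited — Corby=7, Maple=9, Denton=13, Hadley=20. Nearest is Corby (7).
From Corby: distances to unvisited — Hadley=13, Maple=16, Denton=20. Nearest is Hadley (13).
From Hadley: distances to unvisited — Maple=15, Denton=17. Nearest is Maple (15).
From Maple: distances to unvisited — Denton=4. Nearest is Denton (4).
Return Denton→Alder: 21.
Total = 8 + 7 + 13 + 15 + 4 + 21 = 68.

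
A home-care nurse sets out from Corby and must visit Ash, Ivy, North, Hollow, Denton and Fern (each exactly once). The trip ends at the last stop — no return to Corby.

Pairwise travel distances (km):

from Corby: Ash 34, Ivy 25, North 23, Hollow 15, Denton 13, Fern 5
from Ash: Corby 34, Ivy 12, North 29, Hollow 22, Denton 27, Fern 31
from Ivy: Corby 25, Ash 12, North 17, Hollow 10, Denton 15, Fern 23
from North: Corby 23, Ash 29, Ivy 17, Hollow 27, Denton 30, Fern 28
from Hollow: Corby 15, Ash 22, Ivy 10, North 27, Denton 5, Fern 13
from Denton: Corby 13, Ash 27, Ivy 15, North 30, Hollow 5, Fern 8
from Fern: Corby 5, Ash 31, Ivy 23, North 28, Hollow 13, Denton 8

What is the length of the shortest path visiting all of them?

Minimum one-way distance = 69 km.

There are 6! = 720 possible orderings.
Corby→Ash→Ivy→North→Hollow→Denton→Fern: 34+12+17+27+5+8 = 103
Corby→Ash→Ivy→North→Hollow→Fern→Denton: 34+12+17+27+13+8 = 111
Corby→Ash→Ivy→North→Denton→Hollow→Fern: 34+12+17+30+5+13 = 111
Corby→Ash→Ivy→North→Denton→Fern→Hollow: 34+12+17+30+8+13 = 114
Corby→Ash→Ivy→North→Fern→Hollow→Denton: 34+12+17+28+13+5 = 109
Corby→Ash→Ivy→North→Fern→Denton→Hollow: 34+12+17+28+8+5 = 104
Corby→Ash→Ivy→Hollow→North→Denton→Fern: 34+12+10+27+30+8 = 121
Corby→Ash→Ivy→Hollow→North→Fern→Denton: 34+12+10+27+28+8 = 119
… (712 more)
Corby→Fern→Denton→Hollow→Ash→Ivy→North: 5+8+5+22+12+17 = 69  ← best
The minimum is 69.
One shortest path: Corby → Fern → Denton → Hollow → Ash → Ivy → North.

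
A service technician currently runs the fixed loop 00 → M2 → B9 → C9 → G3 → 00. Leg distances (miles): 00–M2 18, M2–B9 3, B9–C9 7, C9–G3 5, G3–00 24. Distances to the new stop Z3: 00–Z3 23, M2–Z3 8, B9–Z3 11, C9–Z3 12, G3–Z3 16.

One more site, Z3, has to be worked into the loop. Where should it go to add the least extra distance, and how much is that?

+13 miles — insert Z3 between 00 and M2.

Insertion cost between consecutive stops i–j is d(i,Z3) + d(Z3,j) − d(i,j):
  between 00 and M2: 23 + 8 − 18 = 13
  between M2 and B9: 8 + 11 − 3 = 16
  between B9 and C9: 11 + 12 − 7 = 16
  between C9 and G3: 12 + 16 − 5 = 23
  between G3 and 00: 16 + 23 − 24 = 15
Cheapest insertion is between 00 and M2, adding 13.
New total = 57 + 13 = 70.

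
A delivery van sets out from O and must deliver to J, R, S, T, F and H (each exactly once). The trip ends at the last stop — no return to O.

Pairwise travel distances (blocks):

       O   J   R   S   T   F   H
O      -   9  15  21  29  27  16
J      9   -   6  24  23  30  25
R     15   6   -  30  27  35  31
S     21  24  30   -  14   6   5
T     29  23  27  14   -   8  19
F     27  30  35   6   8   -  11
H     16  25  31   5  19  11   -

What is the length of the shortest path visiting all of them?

There are 6! = 720 possible orderings.
O→J→R→S→T→F→H: 9+6+30+14+8+11 = 78
O→J→R→S→T→H→F: 9+6+30+14+19+11 = 89
O→J→R→S→F→T→H: 9+6+30+6+8+19 = 78
O→J→R→S→F→H→T: 9+6+30+6+11+19 = 81
O→J→R→S→H→T→F: 9+6+30+5+19+8 = 77
O→J→R→S→H→F→T: 9+6+30+5+11+8 = 69
O→J→R→T→S→F→H: 9+6+27+14+6+11 = 73
O→J→R→T→S→H→F: 9+6+27+14+5+11 = 72
… (712 more)
O→J→R→T→F→S→H: 9+6+27+8+6+5 = 61  ← best
The minimum is 61.
One shortest path: O → J → R → T → F → S → H.

Shortest open route: 61 blocks.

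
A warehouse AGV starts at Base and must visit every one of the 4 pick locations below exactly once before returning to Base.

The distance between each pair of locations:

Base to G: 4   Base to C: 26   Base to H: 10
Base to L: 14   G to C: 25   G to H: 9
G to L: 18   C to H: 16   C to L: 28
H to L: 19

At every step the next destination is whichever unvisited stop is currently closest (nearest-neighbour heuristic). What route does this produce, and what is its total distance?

Total distance 71 via the nearest-neighbour route Base → G → H → C → L → Base.

Base → [G:4 / H:10 / L:14 / C:26] → G (4)
G → [H:9 / L:18 / C:25] → H (9)
H → [C:16 / L:19] → C (16)
C → [L:28] → L (28)
Return L→Base: 14.
Total = 4 + 9 + 16 + 28 + 14 = 71.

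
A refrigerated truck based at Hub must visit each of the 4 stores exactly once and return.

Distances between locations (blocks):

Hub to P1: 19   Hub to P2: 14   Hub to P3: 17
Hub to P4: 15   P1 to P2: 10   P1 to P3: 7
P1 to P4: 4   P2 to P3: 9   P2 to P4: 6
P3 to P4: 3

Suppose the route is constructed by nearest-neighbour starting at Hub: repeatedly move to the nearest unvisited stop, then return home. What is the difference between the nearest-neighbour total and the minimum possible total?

From Hub: P2=14, P4=15, P3=17, P1=19 → choose P2 (14).
From P2: P4=6, P3=9, P1=10 → choose P4 (6).
From P4: P3=3, P1=4 → choose P3 (3).
From P3: P1=7 → choose P1 (7).
NN route Hub → P2 → P4 → P3 → P1 → Hub costs 49.
Optimal: Hub → P2 → P1 → P4 → P3 → Hub costs 48 (by enumerating all 12 distinct tours).
Excess = 49 − 48 = 1.

The nearest-neighbour route is 1 blocks longer than optimal.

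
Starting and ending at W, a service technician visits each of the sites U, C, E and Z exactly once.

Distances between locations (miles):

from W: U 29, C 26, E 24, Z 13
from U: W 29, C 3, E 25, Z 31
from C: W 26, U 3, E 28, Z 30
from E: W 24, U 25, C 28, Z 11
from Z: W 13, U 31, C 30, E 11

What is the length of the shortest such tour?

78 miles — the shortest possible round trip.

W→U→C→E→Z→W: 29+3+28+11+13 = 84
W→U→C→Z→E→W: 29+3+30+11+24 = 97
W→U→E→C→Z→W: 29+25+28+30+13 = 125
W→U→E→Z→C→W: 29+25+11+30+26 = 121
W→U→Z→C→E→W: 29+31+30+28+24 = 142
W→U→Z→E→C→W: 29+31+11+28+26 = 125
W→C→U→E→Z→W: 26+3+25+11+13 = 78
W→C→U→Z→E→W: 26+3+31+11+24 = 95
W→C→E→U→Z→W: 26+28+25+31+13 = 123
W→C→Z→U→E→W: 26+30+31+25+24 = 136
W→E→U→C→Z→W: 24+25+3+30+13 = 95
W→E→C→U→Z→W: 24+28+3+31+13 = 99
The minimum is 78.
One optimal route: W → C → U → E → Z → W (or its reverse).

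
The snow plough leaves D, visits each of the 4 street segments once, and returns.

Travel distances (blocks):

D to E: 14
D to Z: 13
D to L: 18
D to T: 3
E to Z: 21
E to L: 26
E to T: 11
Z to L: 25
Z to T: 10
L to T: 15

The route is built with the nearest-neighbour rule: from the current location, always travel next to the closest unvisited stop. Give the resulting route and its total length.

78 blocks along D → T → Z → E → L → D.

From D: distances to unvisited — T=3, Z=13, E=14, L=18. Nearest is T (3).
From T: distances to unvisited — Z=10, E=11, L=15. Nearest is Z (10).
From Z: distances to unvisited — E=21, L=25. Nearest is E (21).
From E: distances to unvisited — L=26. Nearest is L (26).
Return L→D: 18.
Total = 3 + 10 + 21 + 26 + 18 = 78.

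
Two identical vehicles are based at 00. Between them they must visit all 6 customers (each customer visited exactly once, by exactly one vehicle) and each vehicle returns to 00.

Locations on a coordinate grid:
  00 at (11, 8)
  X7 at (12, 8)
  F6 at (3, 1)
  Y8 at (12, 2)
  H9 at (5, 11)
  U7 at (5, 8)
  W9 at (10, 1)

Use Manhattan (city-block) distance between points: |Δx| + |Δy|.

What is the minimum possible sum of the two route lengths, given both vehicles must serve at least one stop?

Check every non-empty split of the stops between the two vehicles; for each half take its own optimal tour:
  {X7} + {F6, Y8, H9, U7, W9}: 2 + 38 = 40
  {F6} + {X7, Y8, H9, U7, W9}: 30 + 34 = 64
  {X7, F6} + {Y8, H9, U7, W9}: 32 + 34 = 66
  {Y8} + {X7, F6, H9, U7, W9}: 14 + 38 = 52
  {X7, Y8} + {F6, H9, U7, W9}: 14 + 36 = 50
  {F6, Y8} + {X7, H9, U7, W9}: 32 + 34 = 66
  … (31 splits in total)
Best: vehicle 1 00 → X7 → 00 = 2; vehicle 2 00 → Y8 → W9 → F6 → H9 → U7 → 00 = 38; combined 40.

40 — the smallest possible combined total.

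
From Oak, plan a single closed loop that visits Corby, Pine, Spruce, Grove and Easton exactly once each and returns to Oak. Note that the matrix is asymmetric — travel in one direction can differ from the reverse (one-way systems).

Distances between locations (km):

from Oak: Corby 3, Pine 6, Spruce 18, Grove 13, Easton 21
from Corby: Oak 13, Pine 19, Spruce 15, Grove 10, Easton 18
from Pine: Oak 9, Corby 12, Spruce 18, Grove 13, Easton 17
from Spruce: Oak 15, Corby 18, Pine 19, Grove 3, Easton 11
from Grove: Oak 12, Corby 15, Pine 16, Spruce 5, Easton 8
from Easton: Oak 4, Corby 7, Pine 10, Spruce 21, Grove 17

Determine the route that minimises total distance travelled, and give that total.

Oak - Corby - Pine - Spruce - Grove - Easton - Oak: 3+19+18+3+8+4 = 55
Oak - Corby - Pine - Spruce - Easton - Grove - Oak: 3+19+18+11+17+12 = 80
Oak - Corby - Pine - Grove - Spruce - Easton - Oak: 3+19+13+5+11+4 = 55
Oak - Corby - Pine - Grove - Easton - Spruce - Oak: 3+19+13+8+21+15 = 79
Oak - Corby - Pine - Easton - Spruce - Grove - Oak: 3+19+17+21+3+12 = 75
Oak - Corby - Pine - Easton - Grove - Spruce - Oak: 3+19+17+17+5+15 = 76
Oak - Corby - Spruce - Pine - Grove - Easton - Oak: 3+15+19+13+8+4 = 62
Oak - Corby - Spruce - Pine - Easton - Grove - Oak: 3+15+19+17+17+12 = 83
Oak - Corby - Spruce - Grove - Pine - Easton - Oak: 3+15+3+16+17+4 = 58
Oak - Corby - Spruce - Grove - Easton - Pine - Oak: 3+15+3+8+10+9 = 48
Oak - Corby - Spruce - Easton - Pine - Grove - Oak: 3+15+11+10+13+12 = 64
Oak - Corby - Spruce - Easton - Grove - Pine - Oak: 3+15+11+17+16+9 = 71
Oak - Corby - Grove - Pine - Spruce - Easton - Oak: 3+10+16+18+11+4 = 62
Oak - Corby - Grove - Pine - Easton - Spruce - Oak: 3+10+16+17+21+15 = 82
… (106 more)
The minimum is 48.
One optimal route: Oak → Corby → Spruce → Grove → Easton → Pine → Oak.

Minimum total distance: 48 km.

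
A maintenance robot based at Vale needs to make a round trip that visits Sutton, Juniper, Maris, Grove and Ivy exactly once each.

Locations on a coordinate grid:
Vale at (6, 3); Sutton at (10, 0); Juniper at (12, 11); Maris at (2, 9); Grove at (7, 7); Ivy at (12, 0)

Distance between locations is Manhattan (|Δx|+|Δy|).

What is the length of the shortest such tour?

44 — the shortest possible round trip.

With 5 stops there are 5!/2 = 60 distinct round trips (a route and its reverse cost the same).
Vale-Sutton-Juniper-Maris-Grove-Ivy-Vale: 7+13+12+7+12+9 = 60
Vale-Sutton-Juniper-Maris-Ivy-Grove-Vale: 7+13+12+19+12+5 = 68
Vale-Sutton-Juniper-Grove-Maris-Ivy-Vale: 7+13+9+7+19+9 = 64
Vale-Sutton-Juniper-Grove-Ivy-Maris-Vale: 7+13+9+12+19+10 = 70
Vale-Sutton-Juniper-Ivy-Maris-Grove-Vale: 7+13+11+19+7+5 = 62
Vale-Sutton-Juniper-Ivy-Grove-Maris-Vale: 7+13+11+12+7+10 = 60
Vale-Sutton-Maris-Juniper-Grove-Ivy-Vale: 7+17+12+9+12+9 = 66
Vale-Sutton-Maris-Juniper-Ivy-Grove-Vale: 7+17+12+11+12+5 = 64
Vale-Sutton-Maris-Grove-Juniper-Ivy-Vale: 7+17+7+9+11+9 = 60
Vale-Sutton-Maris-Grove-Ivy-Juniper-Vale: 7+17+7+12+11+14 = 68
Vale-Sutton-Maris-Ivy-Juniper-Grove-Vale: 7+17+19+11+9+5 = 68
Vale-Sutton-Maris-Ivy-Grove-Juniper-Vale: 7+17+19+12+9+14 = 78
Vale-Sutton-Grove-Juniper-Maris-Ivy-Vale: 7+10+9+12+19+9 = 66
Vale-Sutton-Grove-Juniper-Ivy-Maris-Vale: 7+10+9+11+19+10 = 66
… (46 more)
Vale-Sutton-Ivy-Juniper-Maris-Grove-Vale: 7+2+11+12+7+5 = 44  ← best
The minimum is 44.
One optimal route: Vale → Sutton → Ivy → Juniper → Maris → Grove → Vale (or its reverse).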